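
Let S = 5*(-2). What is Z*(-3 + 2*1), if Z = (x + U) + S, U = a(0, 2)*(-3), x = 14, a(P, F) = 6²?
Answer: 104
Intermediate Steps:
a(P, F) = 36
U = -108 (U = 36*(-3) = -108)
S = -10
Z = -104 (Z = (14 - 108) - 10 = -94 - 10 = -104)
Z*(-3 + 2*1) = -104*(-3 + 2*1) = -104*(-3 + 2) = -104*(-1) = 104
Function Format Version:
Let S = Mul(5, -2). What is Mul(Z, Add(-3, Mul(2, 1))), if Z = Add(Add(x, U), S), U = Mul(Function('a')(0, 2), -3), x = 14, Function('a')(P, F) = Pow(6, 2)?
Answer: 104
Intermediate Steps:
Function('a')(P, F) = 36
U = -108 (U = Mul(36, -3) = -108)
S = -10
Z = -104 (Z = Add(Add(14, -108), -10) = Add(-94, -10) = -104)
Mul(Z, Add(-3, Mul(2, 1))) = Mul(-104, Add(-3, Mul(2, 1))) = Mul(-104, Add(-3, 2)) = Mul(-104, -1) = 104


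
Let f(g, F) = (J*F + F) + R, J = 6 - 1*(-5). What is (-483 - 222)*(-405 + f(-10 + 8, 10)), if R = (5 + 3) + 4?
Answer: 192465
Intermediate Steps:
J = 11 (J = 6 + 5 = 11)
R = 12 (R = 8 + 4 = 12)
f(g, F) = 12 + 12*F (f(g, F) = (11*F + F) + 12 = 12*F + 12 = 12 + 12*F)
(-483 - 222)*(-405 + f(-10 + 8, 10)) = (-483 - 222)*(-405 + (12 + 12*10)) = -705*(-405 + (12 + 120)) = -705*(-405 + 132) = -705*(-273) = 192465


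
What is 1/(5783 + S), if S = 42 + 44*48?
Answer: 1/7937 ≈ 0.00012599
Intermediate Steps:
S = 2154 (S = 42 + 2112 = 2154)
1/(5783 + S) = 1/(5783 + 2154) = 1/7937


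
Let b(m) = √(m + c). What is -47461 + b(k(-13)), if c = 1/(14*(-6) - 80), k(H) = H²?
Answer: -47461 + √1136315/82 ≈ -47448.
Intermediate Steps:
c = -1/164 (c = 1/(-84 - 80) = 1/(-164) = -1/164 ≈ -0.0060976)
b(m) = √(-1/164 + m) (b(m) = √(m - 1/164) = √(-1/164 + m))
-47461 + b(k(-13)) = -47461 + √(-41 + 6724*(-13)²)/82 = -47461 + √(-41 + 6724*169)/82 = -47461 + √(-41 + 1136356)/82 = -47461 + √1136315/82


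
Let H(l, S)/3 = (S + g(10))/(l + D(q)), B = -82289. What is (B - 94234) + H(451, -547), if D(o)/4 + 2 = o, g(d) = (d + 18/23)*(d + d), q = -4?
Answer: -1733655246/9821 ≈ -1.7653e+5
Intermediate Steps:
g(d) = 2*d*(18/23 + d) (g(d) = (d + 18*(1/23))*(2*d) = (d + 18/23)*(2*d) = (18/23 + d)*(2*d) = 2*d*(18/23 + d))
D(o) = -8 + 4*o
H(l, S) = 3*(4960/23 + S)/(-24 + l) (H(l, S) = 3*((S + (2/23)*10*(18 + 23*10))/(l + (-8 + 4*(-4)))) = 3*((S + (2/23)*10*(18 + 230))/(l + (-8 - 16))) = 3*((S + (2/23)*10*248)/(l - 24)) = 3*((S + 4960/23)/(-24 + l)) = 3*((4960/23 + S)/(-24 + l)) = 3*(4960/23 + S)/(-24 + l))
(B - 94234) + H(451, -547) = (-82289 - 94234) + 3*(4960 + 23*(-547))/(23*(-24 + 451)) = -176523 + (3/23)*(4960 - 12581)/427 = -176523 + (3/23)*(1/427)*(-7621) = -176523 - 22863/9821 = -1733655246/9821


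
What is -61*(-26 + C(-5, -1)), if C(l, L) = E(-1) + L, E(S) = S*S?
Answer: 1586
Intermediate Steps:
E(S) = S²
C(l, L) = 1 + L (C(l, L) = (-1)² + L = 1 + L)
-61*(-26 + C(-5, -1)) = -61*(-26 + (1 - 1)) = -61*(-26 + 0) = -61*(-26) = 1586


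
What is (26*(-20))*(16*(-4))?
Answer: 33280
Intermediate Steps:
(26*(-20))*(16*(-4)) = -520*(-64) = 33280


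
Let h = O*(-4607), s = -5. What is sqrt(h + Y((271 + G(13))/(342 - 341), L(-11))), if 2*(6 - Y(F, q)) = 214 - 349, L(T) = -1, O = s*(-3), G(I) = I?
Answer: I*sqrt(276126)/2 ≈ 262.74*I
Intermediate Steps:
O = 15 (O = -5*(-3) = 15)
h = -69105 (h = 15*(-4607) = -69105)
Y(F, q) = 147/2 (Y(F, q) = 6 - (214 - 349)/2 = 6 - 1/2*(-135) = 6 + 135/2 = 147/2)
sqrt(h + Y((271 + G(13))/(342 - 341), L(-11))) = sqrt(-69105 + 147/2) = sqrt(-138063/2) = I*sqrt(276126)/2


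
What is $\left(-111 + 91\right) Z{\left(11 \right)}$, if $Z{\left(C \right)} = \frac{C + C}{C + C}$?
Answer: $-20$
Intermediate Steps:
$Z{\left(C \right)} = 1$ ($Z{\left(C \right)} = \frac{2 C}{2 C} = 2 C \frac{1}{2 C} = 1$)
$\left(-111 + 91\right) Z{\left(11 \right)} = \left(-111 + 91\right) 1 = \left(-20\right) 1 = -20$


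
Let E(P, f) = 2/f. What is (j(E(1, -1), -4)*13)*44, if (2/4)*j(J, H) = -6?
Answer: -6864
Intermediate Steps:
j(J, H) = -12 (j(J, H) = 2*(-6) = -12)
(j(E(1, -1), -4)*13)*44 = -12*13*44 = -156*44 = -6864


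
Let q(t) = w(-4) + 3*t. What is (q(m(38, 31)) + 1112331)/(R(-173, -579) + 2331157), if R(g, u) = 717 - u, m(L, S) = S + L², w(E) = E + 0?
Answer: 1116752/2332453 ≈ 0.47879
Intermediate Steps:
w(E) = E
q(t) = -4 + 3*t
(q(m(38, 31)) + 1112331)/(R(-173, -579) + 2331157) = ((-4 + 3*(31 + 38²)) + 1112331)/((717 - 1*(-579)) + 2331157) = ((-4 + 3*(31 + 1444)) + 1112331)/((717 + 579) + 2331157) = ((-4 + 3*1475) + 1112331)/(1296 + 2331157) = ((-4 + 4425) + 1112331)/2332453 = (4421 + 1112331)*(1/2332453) = 1116752*(1/2332453) = 1116752/2332453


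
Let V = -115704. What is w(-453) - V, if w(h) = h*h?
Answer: 320913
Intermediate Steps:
w(h) = h²
w(-453) - V = (-453)² - 1*(-115704) = 205209 + 115704 = 320913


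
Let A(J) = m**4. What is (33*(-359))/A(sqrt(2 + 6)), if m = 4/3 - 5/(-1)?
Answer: -959607/130321 ≈ -7.3634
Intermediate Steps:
m = 19/3 (m = 4*(1/3) - 5*(-1) = 4/3 + 5 = 19/3 ≈ 6.3333)
A(J) = 130321/81 (A(J) = (19/3)**4 = 130321/81)
(33*(-359))/A(sqrt(2 + 6)) = (33*(-359))/(130321/81) = (81/130321)*(-11847) = -959607/130321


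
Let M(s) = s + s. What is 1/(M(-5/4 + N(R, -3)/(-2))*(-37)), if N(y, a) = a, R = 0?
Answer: -2/37 ≈ -0.054054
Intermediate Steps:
M(s) = 2*s
1/(M(-5/4 + N(R, -3)/(-2))*(-37)) = 1/((2*(-5/4 - 3/(-2)))*(-37)) = 1/((2*(-5*¼ - 3*(-½)))*(-37)) = 1/((2*(-5/4 + 3/2))*(-37)) = 1/((2*(¼))*(-37)) = 1/((½)*(-37)) = 1/(-37/2) = -2/37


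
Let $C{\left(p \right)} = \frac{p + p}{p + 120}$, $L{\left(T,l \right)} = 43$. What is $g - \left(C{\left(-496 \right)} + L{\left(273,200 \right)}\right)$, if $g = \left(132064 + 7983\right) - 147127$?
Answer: $- \frac{334905}{47} \approx -7125.6$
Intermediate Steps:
$C{\left(p \right)} = \frac{2 p}{120 + p}$
$g = -7080$ ($g = 140047 - 147127 = -7080$)
$g - \left(C{\left(-496 \right)} + L{\left(273,200 \right)}\right) = -7080 - \left(2 \left(-496\right) \frac{1}{120 - 496} + 43\right) = -7080 - \left(2 \left(-496\right) \frac{1}{-376} + 43\right) = -7080 - \left(2 \left(-496\right) \left(- \frac{1}{376}\right) + 43\right) = -7080 - \left(\frac{124}{47} + 43\right) = -7080 - \frac{2145}{47} = - \frac{334905}{47}$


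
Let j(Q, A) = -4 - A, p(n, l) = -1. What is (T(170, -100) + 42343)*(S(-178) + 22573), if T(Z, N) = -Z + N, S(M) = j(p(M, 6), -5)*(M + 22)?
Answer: 943150441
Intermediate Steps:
S(M) = 22 + M (S(M) = (-4 - 1*(-5))*(M + 22) = (-4 + 5)*(22 + M) = 1*(22 + M) = 22 + M)
T(Z, N) = N - Z
(T(170, -100) + 42343)*(S(-178) + 22573) = ((-100 - 1*170) + 42343)*((22 - 178) + 22573) = ((-100 - 170) + 42343)*(-156 + 22573) = (-270 + 42343)*22417 = 42073*22417 = 943150441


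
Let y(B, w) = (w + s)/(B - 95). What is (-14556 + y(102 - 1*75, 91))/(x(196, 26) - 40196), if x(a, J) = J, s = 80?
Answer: 329993/910520 ≈ 0.36242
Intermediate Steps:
y(B, w) = (80 + w)/(-95 + B) (y(B, w) = (w + 80)/(B - 95) = (80 + w)/(-95 + B))
(-14556 + y(102 - 1*75, 91))/(x(196, 26) - 40196) = (-14556 + (80 + 91)/(-95 + (102 - 1*75)))/(26 - 40196) = (-14556 + 171/(-95 + (102 - 75)))/(-40170) = (-14556 + 171/(-95 + 27))*(-1/40170) = (-14556 + 171/(-68))*(-1/40170) = (-14556 - 1/68*171)*(-1/40170) = (-14556 - 171/68)*(-1/40170) = -989979/68*(-1/40170) = 329993/910520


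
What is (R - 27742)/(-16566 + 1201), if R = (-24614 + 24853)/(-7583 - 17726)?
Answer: 702122517/388872785 ≈ 1.8055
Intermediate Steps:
R = -239/25309 (R = 239/(-25309) = 239*(-1/25309) = -239/25309 ≈ -0.0094433)
(R - 27742)/(-16566 + 1201) = (-239/25309 - 27742)/(-16566 + 1201) = -702122517/25309/(-15365) = -702122517/25309*(-1/15365) = 702122517/388872785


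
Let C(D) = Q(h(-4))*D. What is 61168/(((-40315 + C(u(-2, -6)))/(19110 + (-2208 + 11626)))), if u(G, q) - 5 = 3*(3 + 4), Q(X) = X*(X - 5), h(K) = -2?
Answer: -1745000704/39951 ≈ -43679.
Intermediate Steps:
Q(X) = X*(-5 + X)
u(G, q) = 26 (u(G, q) = 5 + 3*(3 + 4) = 5 + 3*7 = 5 + 21 = 26)
C(D) = 14*D (C(D) = (-2*(-5 - 2))*D = (-2*(-7))*D = 14*D)
61168/(((-40315 + C(u(-2, -6)))/(19110 + (-2208 + 11626)))) = 61168/(((-40315 + 14*26)/(19110 + (-2208 + 11626)))) = 61168/(((-40315 + 364)/(19110 + 9418))) = 61168/((-39951/28528)) = 61168/((-39951*1/28528)) = 61168/(-39951/28528) = 61168*(-28528/39951) = -1745000704/39951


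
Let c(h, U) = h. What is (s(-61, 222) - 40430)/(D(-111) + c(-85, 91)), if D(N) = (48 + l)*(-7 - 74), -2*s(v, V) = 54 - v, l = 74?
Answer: 80975/19934 ≈ 4.0622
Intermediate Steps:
s(v, V) = -27 + v/2 (s(v, V) = -(54 - v)/2 = -27 + v/2)
D(N) = -9882 (D(N) = (48 + 74)*(-7 - 74) = 122*(-81) = -9882)
(s(-61, 222) - 40430)/(D(-111) + c(-85, 91)) = ((-27 + (½)*(-61)) - 40430)/(-9882 - 85) = ((-27 - 61/2) - 40430)/(-9967) = (-115/2 - 40430)*(-1/9967) = -80975/2*(-1/9967) = 80975/19934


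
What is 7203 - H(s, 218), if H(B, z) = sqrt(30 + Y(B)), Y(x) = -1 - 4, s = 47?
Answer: 7198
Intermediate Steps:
Y(x) = -5
H(B, z) = 5 (H(B, z) = sqrt(30 - 5) = sqrt(25) = 5)
7203 - H(s, 218) = 7203 - 1*5 = 7203 - 5 = 7198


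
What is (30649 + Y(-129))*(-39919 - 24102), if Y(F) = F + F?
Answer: -1945662211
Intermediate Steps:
Y(F) = 2*F
(30649 + Y(-129))*(-39919 - 24102) = (30649 + 2*(-129))*(-39919 - 24102) = (30649 - 258)*(-64021) = 30391*(-64021) = -1945662211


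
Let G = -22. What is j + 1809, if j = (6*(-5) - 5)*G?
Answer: 2579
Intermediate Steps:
j = 770 (j = (6*(-5) - 5)*(-22) = (-30 - 5)*(-22) = -35*(-22) = 770)
j + 1809 = 770 + 1809 = 2579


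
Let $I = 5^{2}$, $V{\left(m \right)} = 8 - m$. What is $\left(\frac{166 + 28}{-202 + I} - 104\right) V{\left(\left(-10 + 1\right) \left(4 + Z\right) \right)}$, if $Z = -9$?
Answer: $\frac{688274}{177} \approx 3888.6$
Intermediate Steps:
$I = 25$
$\left(\frac{166 + 28}{-202 + I} - 104\right) V{\left(\left(-10 + 1\right) \left(4 + Z\right) \right)} = \left(\frac{166 + 28}{-202 + 25} - 104\right) \left(8 - \left(-10 + 1\right) \left(4 - 9\right)\right) = \left(\frac{194}{-177} - 104\right) \left(8 - \left(-9\right) \left(-5\right)\right) = \left(194 \left(- \frac{1}{177}\right) - 104\right) \left(8 - 45\right) = \left(- \frac{194}{177} - 104\right) \left(8 - 45\right) = \left(- \frac{18602}{177}\right) \left(-37\right) = \frac{688274}{177}$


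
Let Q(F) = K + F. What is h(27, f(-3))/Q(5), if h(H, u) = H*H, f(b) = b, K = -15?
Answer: -729/10 ≈ -72.900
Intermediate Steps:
Q(F) = -15 + F
h(H, u) = H²
h(27, f(-3))/Q(5) = 27²/(-15 + 5) = 729/(-10) = 729*(-⅒) = -729/10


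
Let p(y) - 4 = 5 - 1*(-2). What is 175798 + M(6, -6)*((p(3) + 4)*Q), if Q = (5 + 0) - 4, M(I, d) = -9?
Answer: 175663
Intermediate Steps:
p(y) = 11 (p(y) = 4 + (5 - 1*(-2)) = 4 + (5 + 2) = 4 + 7 = 11)
Q = 1 (Q = 5 - 4 = 1)
175798 + M(6, -6)*((p(3) + 4)*Q) = 175798 - 9*(11 + 4) = 175798 - 135 = 175663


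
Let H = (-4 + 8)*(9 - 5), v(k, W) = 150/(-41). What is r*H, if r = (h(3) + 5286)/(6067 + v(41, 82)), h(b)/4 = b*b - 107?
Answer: 3210464/248597 ≈ 12.914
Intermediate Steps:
v(k, W) = -150/41 (v(k, W) = 150*(-1/41) = -150/41)
h(b) = -428 + 4*b² (h(b) = 4*(b*b - 107) = 4*(b² - 107) = 4*(-107 + b²) = -428 + 4*b²)
H = 16 (H = 4*4 = 16)
r = 200654/248597 (r = ((-428 + 4*3²) + 5286)/(6067 - 150/41) = ((-428 + 4*9) + 5286)/(248597/41) = ((-428 + 36) + 5286)*(41/248597) = (-392 + 5286)*(41/248597) = 4894*(41/248597) = 200654/248597 ≈ 0.80715)
r*H = (200654/248597)*16 = 3210464/248597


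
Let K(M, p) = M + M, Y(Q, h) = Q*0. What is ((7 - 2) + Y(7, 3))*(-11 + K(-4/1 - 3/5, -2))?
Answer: -101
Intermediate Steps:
Y(Q, h) = 0
K(M, p) = 2*M
((7 - 2) + Y(7, 3))*(-11 + K(-4/1 - 3/5, -2)) = ((7 - 2) + 0)*(-11 + 2*(-4/1 - 3/5)) = (5 + 0)*(-11 + 2*(-4*1 - 3*⅕)) = 5*(-11 + 2*(-4 - ⅗)) = 5*(-11 + 2*(-23/5)) = 5*(-11 - 46/5) = 5*(-101/5) = -101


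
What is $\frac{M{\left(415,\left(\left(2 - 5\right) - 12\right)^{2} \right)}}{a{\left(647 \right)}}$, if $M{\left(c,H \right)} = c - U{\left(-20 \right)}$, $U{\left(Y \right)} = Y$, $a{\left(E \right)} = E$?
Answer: $\frac{435}{647} \approx 0.67233$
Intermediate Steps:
$M{\left(c,H \right)} = 20 + c$ ($M{\left(c,H \right)} = c - -20 = c + 20 = 20 + c$)
$\frac{M{\left(415,\left(\left(2 - 5\right) - 12\right)^{2} \right)}}{a{\left(647 \right)}} = \frac{20 + 415}{647} = 435 \cdot \frac{1}{647} = \frac{435}{647}$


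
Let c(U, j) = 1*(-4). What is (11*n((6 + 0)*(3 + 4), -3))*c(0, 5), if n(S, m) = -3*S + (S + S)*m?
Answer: 16632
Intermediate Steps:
n(S, m) = -3*S + 2*S*m (n(S, m) = -3*S + (2*S)*m = -3*S + 2*S*m)
c(U, j) = -4
(11*n((6 + 0)*(3 + 4), -3))*c(0, 5) = (11*(((6 + 0)*(3 + 4))*(-3 + 2*(-3))))*(-4) = (11*((6*7)*(-3 - 6)))*(-4) = (11*(42*(-9)))*(-4) = (11*(-378))*(-4) = -4158*(-4) = 16632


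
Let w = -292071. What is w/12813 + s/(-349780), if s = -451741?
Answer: -32124145649/1493910380 ≈ -21.503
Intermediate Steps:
w/12813 + s/(-349780) = -292071/12813 - 451741/(-349780) = -292071*1/12813 - 451741*(-1/349780) = -97357/4271 + 451741/349780 = -32124145649/1493910380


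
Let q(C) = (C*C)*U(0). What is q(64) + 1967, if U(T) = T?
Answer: 1967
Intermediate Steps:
q(C) = 0 (q(C) = (C*C)*0 = C²*0 = 0)
q(64) + 1967 = 0 + 1967 = 1967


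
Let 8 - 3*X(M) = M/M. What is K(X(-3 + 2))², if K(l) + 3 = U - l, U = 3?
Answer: 49/9 ≈ 5.4444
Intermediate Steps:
X(M) = 7/3 (X(M) = 8/3 - M/(3*M) = 8/3 - ⅓*1 = 8/3 - ⅓ = 7/3)
K(l) = -l (K(l) = -3 + (3 - l) = -l)
K(X(-3 + 2))² = (-1*7/3)² = (-7/3)² = 49/9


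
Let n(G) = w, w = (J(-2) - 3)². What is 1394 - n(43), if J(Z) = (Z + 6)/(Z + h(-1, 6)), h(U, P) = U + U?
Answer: 1378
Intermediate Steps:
h(U, P) = 2*U
J(Z) = (6 + Z)/(-2 + Z) (J(Z) = (Z + 6)/(Z + 2*(-1)) = (6 + Z)/(Z - 2) = (6 + Z)/(-2 + Z))
w = 16 (w = ((6 - 2)/(-2 - 2) - 3)² = (4/(-4) - 3)² = (-¼*4 - 3)² = (-1 - 3)² = (-4)² = 16)
n(G) = 16
1394 - n(43) = 1394 - 1*16 = 1394 - 16 = 1378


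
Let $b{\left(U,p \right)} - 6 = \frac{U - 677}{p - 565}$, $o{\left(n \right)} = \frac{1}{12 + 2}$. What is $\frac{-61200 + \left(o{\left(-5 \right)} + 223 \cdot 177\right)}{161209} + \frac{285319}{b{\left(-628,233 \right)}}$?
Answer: $\frac{30541194524989}{1063012146} \approx 28731.0$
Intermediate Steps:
$o{\left(n \right)} = \frac{1}{14}$
$b{\left(U,p \right)} = 6 + \frac{-677 + U}{-565 + p}$ ($b{\left(U,p \right)} = 6 + \frac{U - 677}{p - 565} = 6 + \frac{-677 + U}{-565 + p}$)
$\frac{-61200 + \left(o{\left(-5 \right)} + 223 \cdot 177\right)}{161209} + \frac{285319}{b{\left(-628,233 \right)}} = \frac{-61200 + \left(\frac{1}{14} + 223 \cdot 177\right)}{161209} + \frac{285319}{\frac{1}{-565 + 233} \left(-4067 - 628 + 6 \cdot 233\right)} = \left(-61200 + \left(\frac{1}{14} + 39471\right)\right) \frac{1}{161209} + \frac{285319}{\frac{1}{-332} \left(-4067 - 628 + 1398\right)} = \left(-61200 + \frac{552595}{14}\right) \frac{1}{161209} + \frac{285319}{\left(- \frac{1}{332}\right) \left(-3297\right)} = \left(- \frac{304205}{14}\right) \frac{1}{161209} + \frac{285319}{\frac{3297}{332}} = - \frac{304205}{2256926} + 285319 \cdot \frac{332}{3297} = - \frac{304205}{2256926} + \frac{94725908}{3297} = \frac{30541194524989}{1063012146}$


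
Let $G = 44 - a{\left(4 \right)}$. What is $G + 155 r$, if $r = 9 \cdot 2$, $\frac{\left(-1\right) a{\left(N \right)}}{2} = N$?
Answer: $2842$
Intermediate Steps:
$a{\left(N \right)} = - 2 N$
$G = 52$ ($G = 44 - \left(-2\right) 4 = 44 - -8 = 44 + 8 = 52$)
$r = 18$
$G + 155 r = 52 + 155 \cdot 18 = 52 + 2790 = 2842$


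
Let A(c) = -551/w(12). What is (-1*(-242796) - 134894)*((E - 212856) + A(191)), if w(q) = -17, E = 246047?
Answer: 60942833796/17 ≈ 3.5849e+9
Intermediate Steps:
A(c) = 551/17 (A(c) = -551/(-17) = -551*(-1/17) = 551/17)
(-1*(-242796) - 134894)*((E - 212856) + A(191)) = (-1*(-242796) - 134894)*((246047 - 212856) + 551/17) = (242796 - 134894)*(33191 + 551/17) = 107902*(564798/17) = 60942833796/17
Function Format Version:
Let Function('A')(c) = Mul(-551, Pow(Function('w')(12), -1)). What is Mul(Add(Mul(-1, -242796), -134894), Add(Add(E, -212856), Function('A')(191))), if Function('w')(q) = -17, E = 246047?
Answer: Rational(60942833796, 17) ≈ 3.5849e+9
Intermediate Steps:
Function('A')(c) = Rational(551, 17) (Function('A')(c) = Mul(-551, Pow(-17, -1)) = Mul(-551, Rational(-1, 17)) = Rational(551, 17))
Mul(Add(Mul(-1, -242796), -134894), Add(Add(E, -212856), Function('A')(191))) = Mul(Add(Mul(-1, -242796), -134894), Add(Add(246047, -212856), Rational(551, 17))) = Mul(Add(242796, -134894), Add(33191, Rational(551, 17))) = Mul(107902, Rational(564798, 17)) = Rational(60942833796, 17)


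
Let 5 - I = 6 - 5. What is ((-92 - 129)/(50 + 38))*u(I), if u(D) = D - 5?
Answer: 221/88 ≈ 2.5114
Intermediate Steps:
I = 4 (I = 5 - (6 - 5) = 5 - 1*1 = 5 - 1 = 4)
u(D) = -5 + D
((-92 - 129)/(50 + 38))*u(I) = ((-92 - 129)/(50 + 38))*(-5 + 4) = -221/88*(-1) = 221/88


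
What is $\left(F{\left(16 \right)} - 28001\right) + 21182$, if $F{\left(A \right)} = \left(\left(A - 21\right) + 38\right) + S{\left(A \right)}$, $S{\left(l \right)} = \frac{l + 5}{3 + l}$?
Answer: $- \frac{128913}{19} \approx -6784.9$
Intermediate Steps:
$S{\left(l \right)} = \frac{5 + l}{3 + l}$
$F{\left(A \right)} = 17 + A + \frac{5 + A}{3 + A}$ ($F{\left(A \right)} = \left(\left(A - 21\right) + 38\right) + \frac{5 + A}{3 + A} = \left(\left(-21 + A\right) + 38\right) + \frac{5 + A}{3 + A} = \left(17 + A\right) + \frac{5 + A}{3 + A} = 17 + A + \frac{5 + A}{3 + A}$)
$\left(F{\left(16 \right)} - 28001\right) + 21182 = \left(\frac{56 + 16^{2} + 21 \cdot 16}{3 + 16} - 28001\right) + 21182 = \left(\frac{56 + 256 + 336}{19} - 28001\right) + 21182 = \left(\frac{1}{19} \cdot 648 - 28001\right) + 21182 = \left(\frac{648}{19} - 28001\right) + 21182 = - \frac{531371}{19} + 21182 = - \frac{128913}{19}$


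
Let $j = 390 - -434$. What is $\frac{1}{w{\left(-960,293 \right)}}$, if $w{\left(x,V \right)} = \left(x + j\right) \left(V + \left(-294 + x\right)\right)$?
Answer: $\frac{1}{130696} \approx 7.6513 \cdot 10^{-6}$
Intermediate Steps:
$j = 824$ ($j = 390 + 434 = 824$)
$w{\left(x,V \right)} = \left(824 + x\right) \left(-294 + V + x\right)$ ($w{\left(x,V \right)} = \left(x + 824\right) \left(V + \left(-294 + x\right)\right) = \left(824 + x\right) \left(-294 + V + x\right)$)
$\frac{1}{w{\left(-960,293 \right)}} = \frac{1}{-242256 + \left(-960\right)^{2} + 530 \left(-960\right) + 824 \cdot 293 + 293 \left(-960\right)} = \frac{1}{-242256 + 921600 - 508800 + 241432 - 281280} = \frac{1}{130696}$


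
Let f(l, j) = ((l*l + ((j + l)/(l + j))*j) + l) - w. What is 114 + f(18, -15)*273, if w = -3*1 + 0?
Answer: 90204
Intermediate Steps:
w = -3 (w = -3 + 0 = -3)
f(l, j) = 3 + j + l + l² (f(l, j) = ((l*l + ((j + l)/(l + j))*j) + l) - 1*(-3) = ((l² + ((j + l)/(j + l))*j) + l) + 3 = ((l² + 1*j) + l) + 3 = ((l² + j) + l) + 3 = ((j + l²) + l) + 3 = (j + l + l²) + 3 = 3 + j + l + l²)
114 + f(18, -15)*273 = 114 + (3 - 15 + 18 + 18²)*273 = 114 + (3 - 15 + 18 + 324)*273 = 114 + 330*273 = 114 + 90090 = 90204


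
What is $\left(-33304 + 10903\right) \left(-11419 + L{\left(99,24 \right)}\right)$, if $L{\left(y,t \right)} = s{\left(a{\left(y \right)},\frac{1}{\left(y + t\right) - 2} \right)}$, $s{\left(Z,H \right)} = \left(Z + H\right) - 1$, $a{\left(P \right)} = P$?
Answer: $\frac{30685785840}{121} \approx 2.536 \cdot 10^{8}$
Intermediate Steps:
$s{\left(Z,H \right)} = -1 + H + Z$ ($s{\left(Z,H \right)} = \left(H + Z\right) - 1 = -1 + H + Z$)
$L{\left(y,t \right)} = -1 + y + \frac{1}{-2 + t + y}$ ($L{\left(y,t \right)} = -1 + \frac{1}{\left(y + t\right) - 2} + y = -1 + \frac{1}{\left(t + y\right) - 2} + y = -1 + \frac{1}{-2 + t + y} + y = -1 + y + \frac{1}{-2 + t + y}$)
$\left(-33304 + 10903\right) \left(-11419 + L{\left(99,24 \right)}\right) = \left(-33304 + 10903\right) \left(-11419 + \frac{1 + \left(-1 + 99\right) \left(-2 + 24 + 99\right)}{-2 + 24 + 99}\right) = - 22401 \left(-11419 + \frac{1 + 98 \cdot 121}{121}\right) = - 22401 \left(-11419 + \frac{1 + 11858}{121}\right) = - 22401 \left(-11419 + \frac{1}{121} \cdot 11859\right) = - 22401 \left(-11419 + \frac{11859}{121}\right) = \left(-22401\right) \left(- \frac{1369840}{121}\right) = \frac{30685785840}{121}$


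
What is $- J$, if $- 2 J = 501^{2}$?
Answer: $\frac{251001}{2} \approx 1.255 \cdot 10^{5}$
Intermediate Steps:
$J = - \frac{251001}{2}$ ($J = - \frac{501^{2}}{2} = \left(- \frac{1}{2}\right) 251001 = - \frac{251001}{2} \approx -1.255 \cdot 10^{5}$)
$- J = \left(-1\right) \left(- \frac{251001}{2}\right) = \frac{251001}{2}$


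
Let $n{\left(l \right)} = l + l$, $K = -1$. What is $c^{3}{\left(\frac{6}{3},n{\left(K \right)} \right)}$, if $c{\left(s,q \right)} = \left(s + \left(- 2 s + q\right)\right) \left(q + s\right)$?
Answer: $0$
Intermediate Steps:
$n{\left(l \right)} = 2 l$
$c{\left(s,q \right)} = \left(q + s\right) \left(q - s\right)$ ($c{\left(s,q \right)} = \left(s + \left(q - 2 s\right)\right) \left(q + s\right) = \left(q - s\right) \left(q + s\right) = \left(q + s\right) \left(q - s\right)$)
$c^{3}{\left(\frac{6}{3},n{\left(K \right)} \right)} = \left(\left(2 \left(-1\right)\right)^{2} - \left(\frac{6}{3}\right)^{2}\right)^{3} = \left(\left(-2\right)^{2} - \left(6 \cdot \frac{1}{3}\right)^{2}\right)^{3} = \left(4 - 2^{2}\right)^{3} = \left(4 - 4\right)^{3} = 0^{3} = 0$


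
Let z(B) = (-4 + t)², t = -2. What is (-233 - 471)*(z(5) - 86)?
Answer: 35200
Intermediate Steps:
z(B) = 36 (z(B) = (-4 - 2)² = (-6)² = 36)
(-233 - 471)*(z(5) - 86) = (-233 - 471)*(36 - 86) = -704*(-50) = 35200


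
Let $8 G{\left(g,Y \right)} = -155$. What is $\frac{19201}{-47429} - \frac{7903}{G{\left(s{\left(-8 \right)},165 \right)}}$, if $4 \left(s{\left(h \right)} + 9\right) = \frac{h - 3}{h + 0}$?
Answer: $\frac{2995674941}{7351495} \approx 407.49$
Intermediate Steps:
$s{\left(h \right)} = -9 + \frac{-3 + h}{4 h}$ ($s{\left(h \right)} = -9 + \frac{\left(h - 3\right) \frac{1}{h + 0}}{4} = -9 + \frac{\left(-3 + h\right) \frac{1}{h}}{4} = -9 + \frac{\frac{1}{h} \left(-3 + h\right)}{4} = -9 + \frac{-3 + h}{4 h}$)
$G{\left(g,Y \right)} = - \frac{155}{8}$ ($G{\left(g,Y \right)} = \frac{1}{8} \left(-155\right) = - \frac{155}{8}$)
$\frac{19201}{-47429} - \frac{7903}{G{\left(s{\left(-8 \right)},165 \right)}} = \frac{19201}{-47429} - \frac{7903}{- \frac{155}{8}} = 19201 \left(- \frac{1}{47429}\right) - - \frac{63224}{155} = - \frac{19201}{47429} + \frac{63224}{155} = \frac{2995674941}{7351495}$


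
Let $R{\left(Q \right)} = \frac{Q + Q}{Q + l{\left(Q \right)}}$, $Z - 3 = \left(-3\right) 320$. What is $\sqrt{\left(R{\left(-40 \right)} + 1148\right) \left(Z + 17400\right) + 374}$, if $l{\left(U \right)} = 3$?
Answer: $\frac{\sqrt{25891199402}}{37} \approx 4348.9$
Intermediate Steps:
$Z = -957$ ($Z = 3 - 960 = -957$)
$R{\left(Q \right)} = \frac{2 Q}{3 + Q}$ ($R{\left(Q \right)} = \frac{Q + Q}{Q + 3} = \frac{2 Q}{3 + Q}$)
$\sqrt{\left(R{\left(-40 \right)} + 1148\right) \left(Z + 17400\right) + 374} = \sqrt{\left(2 \left(-40\right) \frac{1}{3 - 40} + 1148\right) \left(-957 + 17400\right) + 374} = \sqrt{\left(2 \left(-40\right) \frac{1}{-37} + 1148\right) 16443 + 374} = \sqrt{\left(2 \left(-40\right) \left(- \frac{1}{37}\right) + 1148\right) 16443 + 374} = \sqrt{\left(\frac{80}{37} + 1148\right) 16443 + 374} = \sqrt{\frac{42556}{37} \cdot 16443 + 374} = \sqrt{\frac{699748308}{37} + 374} = \sqrt{\frac{699762146}{37}} = \frac{\sqrt{25891199402}}{37}$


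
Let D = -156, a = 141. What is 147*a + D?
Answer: 20571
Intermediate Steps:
147*a + D = 147*141 - 156 = 20727 - 156 = 20571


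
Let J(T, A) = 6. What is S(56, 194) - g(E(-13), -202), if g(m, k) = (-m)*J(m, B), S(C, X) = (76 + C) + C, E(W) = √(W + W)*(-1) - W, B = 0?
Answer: 266 - 6*I*√26 ≈ 266.0 - 30.594*I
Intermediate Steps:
E(W) = -W - √2*√W (E(W) = √(2*W)*(-1) - W = (√2*√W)*(-1) - W = -√2*√W - W = -W - √2*√W)
S(C, X) = 76 + 2*C
g(m, k) = -6*m (g(m, k) = -m*6 = -6*m)
S(56, 194) - g(E(-13), -202) = (76 + 2*56) - (-6)*(-1*(-13) - √2*√(-13)) = (76 + 112) - (-6)*(13 - √2*I*√13) = 188 - (-6)*(13 - I*√26) = 188 - (-78 + 6*I*√26) = 188 + (78 - 6*I*√26) = 266 - 6*I*√26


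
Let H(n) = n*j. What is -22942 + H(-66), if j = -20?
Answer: -21622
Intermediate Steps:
H(n) = -20*n (H(n) = n*(-20) = -20*n)
-22942 + H(-66) = -22942 - 20*(-66) = -22942 + 1320 = -21622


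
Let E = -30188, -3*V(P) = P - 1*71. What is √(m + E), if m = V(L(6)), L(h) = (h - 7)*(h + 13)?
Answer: I*√30158 ≈ 173.66*I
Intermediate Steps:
L(h) = (-7 + h)*(13 + h)
V(P) = 71/3 - P/3 (V(P) = -(P - 1*71)/3 = -(P - 71)/3 = -(-71 + P)/3 = 71/3 - P/3)
m = 30 (m = 71/3 - (-91 + 6² + 6*6)/3 = 71/3 - (-91 + 36 + 36)/3 = 71/3 - ⅓*(-19) = 71/3 + 19/3 = 30)
√(m + E) = √(30 - 30188) = √(-30158) = I*√30158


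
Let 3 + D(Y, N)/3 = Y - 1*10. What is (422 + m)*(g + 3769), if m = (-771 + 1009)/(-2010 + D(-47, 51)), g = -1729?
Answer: 62828056/73 ≈ 8.6066e+5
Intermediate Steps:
D(Y, N) = -39 + 3*Y (D(Y, N) = -9 + 3*(Y - 1*10) = -9 + 3*(Y - 10) = -9 + 3*(-10 + Y) = -9 + (-30 + 3*Y) = -39 + 3*Y)
m = -119/1095 (m = (-771 + 1009)/(-2010 + (-39 + 3*(-47))) = 238/(-2010 + (-39 - 141)) = 238/(-2010 - 180) = 238/(-2190) = 238*(-1/2190) = -119/1095 ≈ -0.10868)
(422 + m)*(g + 3769) = (422 - 119/1095)*(-1729 + 3769) = (461971/1095)*2040 = 62828056/73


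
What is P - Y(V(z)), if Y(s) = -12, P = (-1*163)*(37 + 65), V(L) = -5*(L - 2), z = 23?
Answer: -16614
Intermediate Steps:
V(L) = 10 - 5*L (V(L) = -5*(-2 + L) = 10 - 5*L)
P = -16626 (P = -163*102 = -16626)
P - Y(V(z)) = -16626 - 1*(-12) = -16626 + 12 = -16614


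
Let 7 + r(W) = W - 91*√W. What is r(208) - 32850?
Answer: -32649 - 364*√13 ≈ -33961.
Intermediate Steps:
r(W) = -7 + W - 91*√W (r(W) = -7 + (W - 91*√W) = -7 + W - 91*√W)
r(208) - 32850 = (-7 + 208 - 364*√13) - 32850 = (201 - 364*√13) - 32850 = -32649 - 364*√13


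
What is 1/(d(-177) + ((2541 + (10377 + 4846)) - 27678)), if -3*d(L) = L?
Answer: -1/9855 ≈ -0.00010147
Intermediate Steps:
d(L) = -L/3
1/(d(-177) + ((2541 + (10377 + 4846)) - 27678)) = 1/(-1/3*(-177) + ((2541 + (10377 + 4846)) - 27678)) = 1/(59 + ((2541 + 15223) - 27678)) = 1/(59 + (17764 - 27678)) = 1/(59 - 9914) = 1/(-9855) = -1/9855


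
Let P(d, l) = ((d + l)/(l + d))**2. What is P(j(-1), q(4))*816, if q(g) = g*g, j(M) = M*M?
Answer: 816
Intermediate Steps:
j(M) = M**2
q(g) = g**2
P(d, l) = 1 (P(d, l) = ((d + l)/(d + l))**2 = 1**2 = 1)
P(j(-1), q(4))*816 = 1*816 = 816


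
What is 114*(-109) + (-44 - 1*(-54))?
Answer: -12416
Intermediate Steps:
114*(-109) + (-44 - 1*(-54)) = -12426 + (-44 + 54) = -12426 + 10 = -12416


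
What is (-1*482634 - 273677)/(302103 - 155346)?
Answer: -756311/146757 ≈ -5.1535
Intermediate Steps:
(-1*482634 - 273677)/(302103 - 155346) = (-482634 - 273677)/146757 = -756311*1/146757 = -756311/146757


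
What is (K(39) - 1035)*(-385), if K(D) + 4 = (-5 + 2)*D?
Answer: 445060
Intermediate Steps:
K(D) = -4 - 3*D (K(D) = -4 + (-5 + 2)*D = -4 - 3*D)
(K(39) - 1035)*(-385) = ((-4 - 3*39) - 1035)*(-385) = ((-4 - 117) - 1035)*(-385) = (-121 - 1035)*(-385) = -1156*(-385) = 445060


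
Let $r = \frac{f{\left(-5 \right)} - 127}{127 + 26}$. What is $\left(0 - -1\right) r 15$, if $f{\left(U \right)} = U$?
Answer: $- \frac{220}{17} \approx -12.941$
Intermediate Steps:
$r = - \frac{44}{51}$ ($r = \frac{-5 - 127}{127 + 26} = - \frac{132}{153} = \left(-132\right) \frac{1}{153} = - \frac{44}{51} \approx -0.86275$)
$\left(0 - -1\right) r 15 = \left(0 - -1\right) \left(\left(- \frac{44}{51}\right) 15\right) = \left(0 + 1\right) \left(- \frac{220}{17}\right) = 1 \left(- \frac{220}{17}\right) = - \frac{220}{17}$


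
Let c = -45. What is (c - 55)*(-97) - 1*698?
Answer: 9002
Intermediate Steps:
(c - 55)*(-97) - 1*698 = (-45 - 55)*(-97) - 1*698 = -100*(-97) - 698 = 9700 - 698 = 9002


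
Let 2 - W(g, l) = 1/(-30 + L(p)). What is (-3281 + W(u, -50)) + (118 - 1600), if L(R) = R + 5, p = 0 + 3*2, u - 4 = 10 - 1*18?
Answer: -90458/19 ≈ -4760.9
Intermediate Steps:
u = -4 (u = 4 + (10 - 1*18) = 4 + (10 - 18) = 4 - 8 = -4)
p = 6 (p = 0 + 6 = 6)
L(R) = 5 + R
W(g, l) = 39/19 (W(g, l) = 2 - 1/(-30 + (5 + 6)) = 2 - 1/(-30 + 11) = 2 - 1/(-19) = 2 - 1*(-1/19) = 2 + 1/19 = 39/19)
(-3281 + W(u, -50)) + (118 - 1600) = (-3281 + 39/19) + (118 - 1600) = -62300/19 - 1482 = -90458/19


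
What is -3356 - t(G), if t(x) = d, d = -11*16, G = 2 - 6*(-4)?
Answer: -3180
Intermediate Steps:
G = 26 (G = 2 + 24 = 26)
d = -176
t(x) = -176
-3356 - t(G) = -3356 - 1*(-176) = -3356 + 176 = -3180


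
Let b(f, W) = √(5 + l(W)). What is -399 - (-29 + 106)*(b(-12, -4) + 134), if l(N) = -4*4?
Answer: -10717 - 77*I*√11 ≈ -10717.0 - 255.38*I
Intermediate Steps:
l(N) = -16
b(f, W) = I*√11 (b(f, W) = √(5 - 16) = √(-11) = I*√11)
-399 - (-29 + 106)*(b(-12, -4) + 134) = -399 - (-29 + 106)*(I*√11 + 134) = -399 - 77*(134 + I*√11) = -399 - (10318 + 77*I*√11) = -399 + (-10318 - 77*I*√11) = -10717 - 77*I*√11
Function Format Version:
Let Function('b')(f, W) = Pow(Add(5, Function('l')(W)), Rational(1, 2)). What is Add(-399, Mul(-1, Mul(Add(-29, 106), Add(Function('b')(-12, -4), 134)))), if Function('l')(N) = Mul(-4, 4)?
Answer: Add(-10717, Mul(-77, I, Pow(11, Rational(1, 2)))) ≈ Add(-10717., Mul(-255.38, I))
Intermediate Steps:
Function('l')(N) = -16
Function('b')(f, W) = Mul(I, Pow(11, Rational(1, 2))) (Function('b')(f, W) = Pow(Add(5, -16), Rational(1, 2)) = Pow(-11, Rational(1, 2)) = Mul(I, Pow(11, Rational(1, 2))))
Add(-399, Mul(-1, Mul(Add(-29, 106), Add(Function('b')(-12, -4), 134)))) = Add(-399, Mul(-1, Mul(Add(-29, 106), Add(Mul(I, Pow(11, Rational(1, 2))), 134)))) = Add(-399, Mul(-1, Mul(77, Add(134, Mul(I, Pow(11, Rational(1, 2))))))) = Add(-399, Mul(-1, Add(10318, Mul(77, I, Pow(11, Rational(1, 2)))))) = Add(-399, Add(-10318, Mul(-77, I, Pow(11, Rational(1, 2))))) = Add(-10717, Mul(-77, I, Pow(11, Rational(1, 2))))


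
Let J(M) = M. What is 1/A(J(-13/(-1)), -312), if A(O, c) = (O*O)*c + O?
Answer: -1/52715 ≈ -1.8970e-5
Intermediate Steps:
A(O, c) = O + c*O**2 (A(O, c) = O**2*c + O = c*O**2 + O = O + c*O**2)
1/A(J(-13/(-1)), -312) = 1/((-13/(-1))*(1 - 13/(-1)*(-312))) = 1/((-13*(-1))*(1 - 13*(-1)*(-312))) = 1/(13*(1 + 13*(-312))) = 1/(13*(1 - 4056)) = 1/(13*(-4055)) = 1/(-52715) = -1/52715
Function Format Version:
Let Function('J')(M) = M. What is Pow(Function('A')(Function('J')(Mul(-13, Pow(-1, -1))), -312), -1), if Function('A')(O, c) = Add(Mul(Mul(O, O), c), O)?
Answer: Rational(-1, 52715) ≈ -1.8970e-5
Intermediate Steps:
Function('A')(O, c) = Add(O, Mul(c, Pow(O, 2))) (Function('A')(O, c) = Add(Mul(Pow(O, 2), c), O) = Add(Mul(c, Pow(O, 2)), O) = Add(O, Mul(c, Pow(O, 2))))
Pow(Function('A')(Function('J')(Mul(-13, Pow(-1, -1))), -312), -1) = Pow(Mul(Mul(-13, Pow(-1, -1)), Add(1, Mul(Mul(-13, Pow(-1, -1)), -312))), -1) = Pow(Mul(Mul(-13, -1), Add(1, Mul(Mul(-13, -1), -312))), -1) = Pow(Mul(13, Add(1, Mul(13, -312))), -1) = Pow(Mul(13, Add(1, -4056)), -1) = Pow(Mul(13, -4055), -1) = Pow(-52715, -1) = Rational(-1, 52715)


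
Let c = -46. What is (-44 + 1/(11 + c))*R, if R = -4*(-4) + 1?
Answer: -26197/35 ≈ -748.49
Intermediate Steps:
R = 17 (R = 16 + 1 = 17)
(-44 + 1/(11 + c))*R = (-44 + 1/(11 - 46))*17 = (-44 + 1/(-35))*17 = (-44 - 1/35)*17 = -1541/35*17 = -26197/35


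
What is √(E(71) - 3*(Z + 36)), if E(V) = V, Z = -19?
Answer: 2*√5 ≈ 4.4721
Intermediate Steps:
√(E(71) - 3*(Z + 36)) = √(71 - 3*(-19 + 36)) = √(71 - 3*17) = √(71 - 51) = √20 = 2*√5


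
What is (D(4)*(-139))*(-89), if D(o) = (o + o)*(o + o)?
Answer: 791744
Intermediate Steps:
D(o) = 4*o² (D(o) = (2*o)*(2*o) = 4*o²)
(D(4)*(-139))*(-89) = ((4*4²)*(-139))*(-89) = ((4*16)*(-139))*(-89) = (64*(-139))*(-89) = -8896*(-89) = 791744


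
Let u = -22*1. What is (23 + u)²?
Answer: 1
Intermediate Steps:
u = -22
(23 + u)² = (23 - 22)² = 1² = 1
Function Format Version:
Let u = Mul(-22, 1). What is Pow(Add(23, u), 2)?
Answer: 1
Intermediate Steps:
u = -22
Pow(Add(23, u), 2) = Pow(Add(23, -22), 2) = Pow(1, 2) = 1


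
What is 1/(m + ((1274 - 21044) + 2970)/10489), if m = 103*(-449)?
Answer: -10489/485101583 ≈ -2.1622e-5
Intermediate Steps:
m = -46247
1/(m + ((1274 - 21044) + 2970)/10489) = 1/(-46247 + ((1274 - 21044) + 2970)/10489) = 1/(-46247 + (-19770 + 2970)*(1/10489)) = 1/(-46247 - 16800*1/10489) = 1/(-46247 - 16800/10489) = 1/(-485101583/10489) = -10489/485101583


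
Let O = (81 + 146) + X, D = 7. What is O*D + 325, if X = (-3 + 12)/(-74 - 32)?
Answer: 202821/106 ≈ 1913.4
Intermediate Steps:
X = -9/106 (X = 9/(-106) = 9*(-1/106) = -9/106 ≈ -0.084906)
O = 24053/106 (O = (81 + 146) - 9/106 = 227 - 9/106 = 24053/106 ≈ 226.92)
O*D + 325 = (24053/106)*7 + 325 = 168371/106 + 325 = 202821/106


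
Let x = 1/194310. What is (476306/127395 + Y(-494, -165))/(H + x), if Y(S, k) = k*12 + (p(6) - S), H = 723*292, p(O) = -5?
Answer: -818129901202/116133140339591 ≈ -0.0070448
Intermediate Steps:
x = 1/194310 ≈ 5.1464e-6
H = 211116
Y(S, k) = -5 - S + 12*k (Y(S, k) = k*12 + (-5 - S) = 12*k + (-5 - S) = -5 - S + 12*k)
(476306/127395 + Y(-494, -165))/(H + x) = (476306/127395 + (-5 - 1*(-494) + 12*(-165)))/(211116 + 1/194310) = (476306*(1/127395) + (-5 + 494 - 1980))/(41021949961/194310) = (476306/127395 - 1491)*(194310/41021949961) = -189469639/127395*194310/41021949961 = -818129901202/116133140339591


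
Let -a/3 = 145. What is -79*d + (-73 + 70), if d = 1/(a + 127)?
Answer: -845/308 ≈ -2.7435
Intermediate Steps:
a = -435 (a = -3*145 = -435)
d = -1/308 (d = 1/(-435 + 127) = 1/(-308) = -1/308 ≈ -0.0032468)
-79*d + (-73 + 70) = -79*(-1/308) + (-73 + 70) = 79/308 - 3 = -845/308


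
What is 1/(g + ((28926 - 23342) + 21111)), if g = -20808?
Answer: 1/5887 ≈ 0.00016987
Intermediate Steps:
1/(g + ((28926 - 23342) + 21111)) = 1/(-20808 + ((28926 - 23342) + 21111)) = 1/(-20808 + (5584 + 21111)) = 1/(-20808 + 26695) = 1/5887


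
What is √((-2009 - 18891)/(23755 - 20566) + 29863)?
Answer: √303631728123/3189 ≈ 172.79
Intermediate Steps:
√((-2009 - 18891)/(23755 - 20566) + 29863) = √(-20900/3189 + 29863) = √(95212207/3189) = √303631728123/3189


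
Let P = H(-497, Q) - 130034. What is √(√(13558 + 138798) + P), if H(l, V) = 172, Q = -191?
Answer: √(-129862 + 2*√38089) ≈ 359.82*I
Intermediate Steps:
P = -129862 (P = 172 - 130034 = -129862)
√(√(13558 + 138798) + P) = √(√(13558 + 138798) - 129862) = √(√152356 - 129862) = √(2*√38089 - 129862) = √(-129862 + 2*√38089)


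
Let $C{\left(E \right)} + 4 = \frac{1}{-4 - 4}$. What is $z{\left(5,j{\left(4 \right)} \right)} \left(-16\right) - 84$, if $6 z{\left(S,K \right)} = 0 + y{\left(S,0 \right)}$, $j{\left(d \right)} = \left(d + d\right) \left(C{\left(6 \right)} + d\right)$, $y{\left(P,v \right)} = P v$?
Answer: $-84$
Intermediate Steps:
$C{\left(E \right)} = - \frac{33}{8}$ ($C{\left(E \right)} = -4 + \frac{1}{-4 - 4} = -4 + \frac{1}{-8} = -4 - \frac{1}{8} = - \frac{33}{8}$)
$j{\left(d \right)} = 2 d \left(- \frac{33}{8} + d\right)$ ($j{\left(d \right)} = \left(d + d\right) \left(- \frac{33}{8} + d\right) = 2 d \left(- \frac{33}{8} + d\right)$)
$z{\left(S,K \right)} = 0$ ($z{\left(S,K \right)} = \frac{0 + S 0}{6} = \frac{0 + 0}{6} = \frac{1}{6} \cdot 0 = 0$)
$z{\left(5,j{\left(4 \right)} \right)} \left(-16\right) - 84 = 0 \left(-16\right) - 84 = 0 - 84 = -84$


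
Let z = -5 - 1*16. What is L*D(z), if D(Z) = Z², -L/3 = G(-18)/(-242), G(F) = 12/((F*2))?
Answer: -441/242 ≈ -1.8223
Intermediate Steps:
G(F) = 6/F (G(F) = 12/((2*F)) = 12*(1/(2*F)) = 6/F)
z = -21 (z = -5 - 16 = -21)
L = -1/242 (L = -3*6/(-18)/(-242) = -3*6*(-1/18)*(-1)/242 = -(-1)*(-1)/242 = -3*1/726 = -1/242 ≈ -0.0041322)
L*D(z) = -1/242*(-21)² = -1/242*441 = -441/242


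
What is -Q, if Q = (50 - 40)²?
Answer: -100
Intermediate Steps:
Q = 100 (Q = 10² = 100)
-Q = -1*100 = -100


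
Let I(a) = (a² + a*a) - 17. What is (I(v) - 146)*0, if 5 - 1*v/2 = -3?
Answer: 0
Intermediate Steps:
v = 16 (v = 10 - 2*(-3) = 10 + 6 = 16)
I(a) = -17 + 2*a² (I(a) = (a² + a²) - 17 = 2*a² - 17 = -17 + 2*a²)
(I(v) - 146)*0 = ((-17 + 2*16²) - 146)*0 = ((-17 + 2*256) - 146)*0 = ((-17 + 512) - 146)*0 = (495 - 146)*0 = 349*0 = 0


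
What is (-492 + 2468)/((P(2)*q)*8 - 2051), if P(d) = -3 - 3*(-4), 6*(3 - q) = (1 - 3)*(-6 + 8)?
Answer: -1976/1787 ≈ -1.1058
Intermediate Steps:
q = 11/3 (q = 3 - (1 - 3)*(-6 + 8)/6 = 3 - (-1)*2/3 = 3 - 1/6*(-4) = 3 + 2/3 = 11/3 ≈ 3.6667)
P(d) = 9 (P(d) = -3 + 12 = 9)
(-492 + 2468)/((P(2)*q)*8 - 2051) = (-492 + 2468)/((9*(11/3))*8 - 2051) = 1976/(33*8 - 2051) = 1976/(264 - 2051) = 1976/(-1787) = 1976*(-1/1787) = -1976/1787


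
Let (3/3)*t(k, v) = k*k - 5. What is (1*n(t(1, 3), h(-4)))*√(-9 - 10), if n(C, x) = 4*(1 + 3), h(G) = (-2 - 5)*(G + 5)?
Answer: 16*I*√19 ≈ 69.742*I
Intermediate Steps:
t(k, v) = -5 + k² (t(k, v) = k*k - 5 = k² - 5 = -5 + k²)
h(G) = -35 - 7*G (h(G) = -7*(5 + G) = -35 - 7*G)
n(C, x) = 16 (n(C, x) = 4*4 = 16)
(1*n(t(1, 3), h(-4)))*√(-9 - 10) = (1*16)*√(-9 - 10) = 16*√(-19) = 16*(I*√19) = 16*I*√19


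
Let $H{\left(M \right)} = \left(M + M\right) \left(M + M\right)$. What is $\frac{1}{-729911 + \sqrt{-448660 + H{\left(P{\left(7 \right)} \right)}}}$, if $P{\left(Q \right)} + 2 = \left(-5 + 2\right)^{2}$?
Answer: $- \frac{729911}{532770516385} - \frac{4 i \sqrt{28029}}{532770516385} \approx -1.37 \cdot 10^{-6} - 1.257 \cdot 10^{-9} i$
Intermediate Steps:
$P{\left(Q \right)} = 7$ ($P{\left(Q \right)} = -2 + \left(-5 + 2\right)^{2} = -2 + \left(-3\right)^{2} = -2 + 9 = 7$)
$H{\left(M \right)} = 4 M^{2}$ ($H{\left(M \right)} = 2 M 2 M = 4 M^{2}$)
$\frac{1}{-729911 + \sqrt{-448660 + H{\left(P{\left(7 \right)} \right)}}} = \frac{1}{-729911 + \sqrt{-448660 + 4 \cdot 7^{2}}} = \frac{1}{-729911 + \sqrt{-448660 + 4 \cdot 49}} = \frac{1}{-729911 + \sqrt{-448660 + 196}} = \frac{1}{-729911 + \sqrt{-448464}} = \frac{1}{-729911 + 4 i \sqrt{28029}}$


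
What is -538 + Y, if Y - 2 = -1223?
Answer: -1759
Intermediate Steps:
Y = -1221 (Y = 2 - 1223 = -1221)
-538 + Y = -538 - 1221 = -1759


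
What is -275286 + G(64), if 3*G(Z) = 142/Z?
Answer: -26427385/96 ≈ -2.7529e+5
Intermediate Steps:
G(Z) = 142/(3*Z) (G(Z) = (142/Z)/3 = 142/(3*Z))
-275286 + G(64) = -275286 + (142/3)/64 = -275286 + (142/3)*(1/64) = -275286 + 71/96 = -26427385/96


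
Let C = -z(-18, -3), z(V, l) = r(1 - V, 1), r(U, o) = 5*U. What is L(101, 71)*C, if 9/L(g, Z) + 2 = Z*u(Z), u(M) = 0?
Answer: 855/2 ≈ 427.50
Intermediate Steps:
z(V, l) = 5 - 5*V (z(V, l) = 5*(1 - V) = 5 - 5*V)
C = -95 (C = -(5 - 5*(-18)) = -(5 + 90) = -1*95 = -95)
L(g, Z) = -9/2 (L(g, Z) = 9/(-2 + Z*0) = 9/(-2 + 0) = 9/(-2) = 9*(-½) = -9/2)
L(101, 71)*C = -9/2*(-95) = 855/2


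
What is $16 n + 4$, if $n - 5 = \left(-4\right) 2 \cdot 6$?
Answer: $-684$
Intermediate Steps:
$n = -43$ ($n = 5 + \left(-4\right) 2 \cdot 6 = 5 - 48 = -43$)
$16 n + 4 = 16 \left(-43\right) + 4 = -688 + 4 = -684$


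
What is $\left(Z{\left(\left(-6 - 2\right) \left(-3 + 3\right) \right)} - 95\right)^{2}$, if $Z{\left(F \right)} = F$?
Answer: $9025$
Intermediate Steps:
$\left(Z{\left(\left(-6 - 2\right) \left(-3 + 3\right) \right)} - 95\right)^{2} = \left(\left(-6 - 2\right) \left(-3 + 3\right) - 95\right)^{2} = \left(\left(-8\right) 0 - 95\right)^{2} = \left(0 - 95\right)^{2} = \left(-95\right)^{2} = 9025$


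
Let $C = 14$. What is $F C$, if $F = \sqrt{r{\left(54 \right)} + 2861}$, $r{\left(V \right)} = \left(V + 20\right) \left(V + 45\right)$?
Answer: $14 \sqrt{10187} \approx 1413.0$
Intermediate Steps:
$r{\left(V \right)} = \left(20 + V\right) \left(45 + V\right)$
$F = \sqrt{10187}$ ($F = \sqrt{\left(900 + 54^{2} + 65 \cdot 54\right) + 2861} = \sqrt{\left(900 + 2916 + 3510\right) + 2861} = \sqrt{7326 + 2861} = \sqrt{10187} \approx 100.93$)
$F C = \sqrt{10187} \cdot 14 = 14 \sqrt{10187}$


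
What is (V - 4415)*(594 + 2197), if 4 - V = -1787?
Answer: -7323584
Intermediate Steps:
V = 1791 (V = 4 - 1*(-1787) = 4 + 1787 = 1791)
(V - 4415)*(594 + 2197) = (1791 - 4415)*(594 + 2197) = -2624*2791 = -7323584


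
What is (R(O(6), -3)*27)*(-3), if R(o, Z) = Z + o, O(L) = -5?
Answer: 648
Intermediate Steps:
(R(O(6), -3)*27)*(-3) = ((-3 - 5)*27)*(-3) = -8*27*(-3) = -216*(-3) = 648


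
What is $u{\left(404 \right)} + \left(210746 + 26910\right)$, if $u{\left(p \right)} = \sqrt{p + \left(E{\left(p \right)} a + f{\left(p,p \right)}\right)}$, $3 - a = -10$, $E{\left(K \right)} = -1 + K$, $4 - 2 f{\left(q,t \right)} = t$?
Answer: $237656 + \sqrt{5443} \approx 2.3773 \cdot 10^{5}$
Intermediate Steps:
$f{\left(q,t \right)} = 2 - \frac{t}{2}$
$a = 13$ ($a = 3 - -10 = 3 + 10 = 13$)
$u{\left(p \right)} = \sqrt{-11 + \frac{27 p}{2}}$ ($u{\left(p \right)} = \sqrt{p - \left(-2 + \frac{p}{2} - \left(-1 + p\right) 13\right)} = \sqrt{p + \left(\left(-13 + 13 p\right) - \left(-2 + \frac{p}{2}\right)\right)} = \sqrt{p + \left(-11 + \frac{25 p}{2}\right)} = \sqrt{-11 + \frac{27 p}{2}}$)
$u{\left(404 \right)} + \left(210746 + 26910\right) = \frac{\sqrt{-44 + 54 \cdot 404}}{2} + \left(210746 + 26910\right) = \frac{\sqrt{-44 + 21816}}{2} + 237656 = \frac{\sqrt{21772}}{2} + 237656 = \frac{2 \sqrt{5443}}{2} + 237656 = \sqrt{5443} + 237656 = 237656 + \sqrt{5443}$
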